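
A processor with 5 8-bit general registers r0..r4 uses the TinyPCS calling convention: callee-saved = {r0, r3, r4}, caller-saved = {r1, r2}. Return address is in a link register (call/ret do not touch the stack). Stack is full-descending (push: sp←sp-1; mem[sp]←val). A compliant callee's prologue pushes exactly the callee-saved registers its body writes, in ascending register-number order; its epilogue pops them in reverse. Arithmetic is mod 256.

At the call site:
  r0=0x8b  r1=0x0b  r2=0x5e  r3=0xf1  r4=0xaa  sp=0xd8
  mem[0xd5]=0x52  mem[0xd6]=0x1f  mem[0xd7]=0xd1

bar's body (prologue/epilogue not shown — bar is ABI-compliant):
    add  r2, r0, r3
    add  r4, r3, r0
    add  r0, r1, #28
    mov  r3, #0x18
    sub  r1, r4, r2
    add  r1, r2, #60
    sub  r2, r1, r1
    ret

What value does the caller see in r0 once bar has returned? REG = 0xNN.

prologue: push r0 -> mem[0xd7]=0x8b, sp=0xd7
prologue: push r3 -> mem[0xd6]=0xf1, sp=0xd6
prologue: push r4 -> mem[0xd5]=0xaa, sp=0xd5
body[0] add  r2, r0, r3 -> r2=0x7c
body[1] add  r4, r3, r0 -> r4=0x7c
body[2] add  r0, r1, #28 -> r0=0x27
body[3] mov  r3, #0x18 -> r3=0x18
body[4] sub  r1, r4, r2 -> r1=0x00
body[5] add  r1, r2, #60 -> r1=0xb8
body[6] sub  r2, r1, r1 -> r2=0x00
epilogue: pop r4=0xaa, sp=0xd6
epilogue: pop r3=0xf1, sp=0xd7
epilogue: pop r0=0x8b, sp=0xd8
r0 is callee-saved -> restored

REG = 0x8b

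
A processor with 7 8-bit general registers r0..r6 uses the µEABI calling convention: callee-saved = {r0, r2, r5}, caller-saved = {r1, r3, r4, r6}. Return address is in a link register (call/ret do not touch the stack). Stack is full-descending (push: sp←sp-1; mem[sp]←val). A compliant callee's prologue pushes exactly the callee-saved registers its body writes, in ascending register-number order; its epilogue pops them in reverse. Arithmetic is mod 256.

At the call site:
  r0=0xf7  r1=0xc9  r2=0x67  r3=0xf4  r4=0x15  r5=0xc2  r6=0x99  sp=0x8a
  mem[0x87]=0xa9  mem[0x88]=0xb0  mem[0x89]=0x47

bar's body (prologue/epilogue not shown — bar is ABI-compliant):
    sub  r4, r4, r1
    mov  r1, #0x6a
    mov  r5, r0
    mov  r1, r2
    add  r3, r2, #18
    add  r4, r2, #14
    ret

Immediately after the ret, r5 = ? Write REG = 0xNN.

REG = 0xc2

prologue: push r5 → mem[0x89]=0xc2, sp=0x89
body[0] sub  r4, r4, r1 → r4=0x4c
body[1] mov  r1, #0x6a → r1=0x6a
body[2] mov  r5, r0 → r5=0xf7
body[3] mov  r1, r2 → r1=0x67
body[4] add  r3, r2, #18 → r3=0x79
body[5] add  r4, r2, #14 → r4=0x75
epilogue: pop r5=0xc2, sp=0x8a
r5 is callee-saved → restored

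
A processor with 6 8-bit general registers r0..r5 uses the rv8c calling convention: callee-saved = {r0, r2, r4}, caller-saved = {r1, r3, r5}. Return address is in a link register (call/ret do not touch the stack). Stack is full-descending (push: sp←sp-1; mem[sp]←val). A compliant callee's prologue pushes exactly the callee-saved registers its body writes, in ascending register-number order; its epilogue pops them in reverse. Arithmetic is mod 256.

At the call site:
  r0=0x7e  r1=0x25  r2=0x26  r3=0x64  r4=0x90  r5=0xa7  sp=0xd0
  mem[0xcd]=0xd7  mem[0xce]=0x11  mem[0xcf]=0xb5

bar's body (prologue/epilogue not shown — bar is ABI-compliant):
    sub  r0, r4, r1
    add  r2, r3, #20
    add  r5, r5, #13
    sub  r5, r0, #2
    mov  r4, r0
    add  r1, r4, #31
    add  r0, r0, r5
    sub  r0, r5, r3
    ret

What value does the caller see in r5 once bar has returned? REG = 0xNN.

REG = 0x69

prologue: push r0 → mem[0xcf]=0x7e, sp=0xcf
prologue: push r2 → mem[0xce]=0x26, sp=0xce
prologue: push r4 → mem[0xcd]=0x90, sp=0xcd
body[0] sub  r0, r4, r1 → r0=0x6b
body[1] add  r2, r3, #20 → r2=0x78
body[2] add  r5, r5, #13 → r5=0xb4
body[3] sub  r5, r0, #2 → r5=0x69
body[4] mov  r4, r0 → r4=0x6b
body[5] add  r1, r4, #31 → r1=0x8a
body[6] add  r0, r0, r5 → r0=0xd4
body[7] sub  r0, r5, r3 → r0=0x05
epilogue: pop r4=0x90, sp=0xce
epilogue: pop r2=0x26, sp=0xcf
epilogue: pop r0=0x7e, sp=0xd0
r5 is caller-saved → body value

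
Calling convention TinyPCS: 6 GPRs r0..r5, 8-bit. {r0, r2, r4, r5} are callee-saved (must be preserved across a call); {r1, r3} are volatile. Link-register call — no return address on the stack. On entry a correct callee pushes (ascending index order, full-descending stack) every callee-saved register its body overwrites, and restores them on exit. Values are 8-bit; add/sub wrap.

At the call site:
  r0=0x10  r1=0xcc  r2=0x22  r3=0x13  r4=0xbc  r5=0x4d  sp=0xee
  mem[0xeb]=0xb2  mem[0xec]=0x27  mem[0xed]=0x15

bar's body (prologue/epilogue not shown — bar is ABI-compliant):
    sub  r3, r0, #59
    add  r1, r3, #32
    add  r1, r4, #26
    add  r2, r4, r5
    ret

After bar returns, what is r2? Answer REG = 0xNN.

REG = 0x22

prologue: push r2 -> mem[0xed]=0x22, sp=0xed
body[0] sub  r3, r0, #59 -> r3=0xd5
body[1] add  r1, r3, #32 -> r1=0xf5
body[2] add  r1, r4, #26 -> r1=0xd6
body[3] add  r2, r4, r5 -> r2=0x09
epilogue: pop r2=0x22, sp=0xee
r2 is callee-saved -> restored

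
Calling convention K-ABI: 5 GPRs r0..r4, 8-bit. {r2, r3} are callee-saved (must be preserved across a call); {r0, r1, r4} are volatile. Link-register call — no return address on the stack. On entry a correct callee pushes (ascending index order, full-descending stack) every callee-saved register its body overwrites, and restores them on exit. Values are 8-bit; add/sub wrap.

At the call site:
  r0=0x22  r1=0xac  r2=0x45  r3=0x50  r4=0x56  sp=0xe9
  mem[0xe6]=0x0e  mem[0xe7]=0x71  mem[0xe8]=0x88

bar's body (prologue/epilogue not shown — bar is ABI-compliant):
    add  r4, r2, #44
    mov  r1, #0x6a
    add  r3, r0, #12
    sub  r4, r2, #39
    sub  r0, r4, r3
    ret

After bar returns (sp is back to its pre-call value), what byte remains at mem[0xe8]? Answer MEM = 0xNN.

prologue: push r3 → mem[0xe8]=0x50, sp=0xe8
body[0] add  r4, r2, #44 → r4=0x71
body[1] mov  r1, #0x6a → r1=0x6a
body[2] add  r3, r0, #12 → r3=0x2e
body[3] sub  r4, r2, #39 → r4=0x1e
body[4] sub  r0, r4, r3 → r0=0xf0
epilogue: pop r3=0x50, sp=0xe9
prologue pushed ['r3'] at ['0xe8']

MEM = 0x50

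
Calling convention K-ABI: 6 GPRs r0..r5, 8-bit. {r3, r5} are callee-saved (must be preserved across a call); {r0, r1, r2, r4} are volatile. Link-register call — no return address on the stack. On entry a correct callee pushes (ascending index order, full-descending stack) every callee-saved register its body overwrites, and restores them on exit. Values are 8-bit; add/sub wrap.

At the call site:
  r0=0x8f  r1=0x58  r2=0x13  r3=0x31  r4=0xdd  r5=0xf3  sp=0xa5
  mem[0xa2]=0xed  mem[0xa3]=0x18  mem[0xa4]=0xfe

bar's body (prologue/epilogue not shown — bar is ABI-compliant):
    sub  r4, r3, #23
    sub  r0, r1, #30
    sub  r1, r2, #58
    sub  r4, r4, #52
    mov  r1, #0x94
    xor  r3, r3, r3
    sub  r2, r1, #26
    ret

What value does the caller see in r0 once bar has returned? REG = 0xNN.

prologue: push r3 -> mem[0xa4]=0x31, sp=0xa4
body[0] sub  r4, r3, #23 -> r4=0x1a
body[1] sub  r0, r1, #30 -> r0=0x3a
body[2] sub  r1, r2, #58 -> r1=0xd9
body[3] sub  r4, r4, #52 -> r4=0xe6
body[4] mov  r1, #0x94 -> r1=0x94
body[5] xor  r3, r3, r3 -> r3=0x00
body[6] sub  r2, r1, #26 -> r2=0x7a
epilogue: pop r3=0x31, sp=0xa5
r0 is caller-saved -> body value

REG = 0x3a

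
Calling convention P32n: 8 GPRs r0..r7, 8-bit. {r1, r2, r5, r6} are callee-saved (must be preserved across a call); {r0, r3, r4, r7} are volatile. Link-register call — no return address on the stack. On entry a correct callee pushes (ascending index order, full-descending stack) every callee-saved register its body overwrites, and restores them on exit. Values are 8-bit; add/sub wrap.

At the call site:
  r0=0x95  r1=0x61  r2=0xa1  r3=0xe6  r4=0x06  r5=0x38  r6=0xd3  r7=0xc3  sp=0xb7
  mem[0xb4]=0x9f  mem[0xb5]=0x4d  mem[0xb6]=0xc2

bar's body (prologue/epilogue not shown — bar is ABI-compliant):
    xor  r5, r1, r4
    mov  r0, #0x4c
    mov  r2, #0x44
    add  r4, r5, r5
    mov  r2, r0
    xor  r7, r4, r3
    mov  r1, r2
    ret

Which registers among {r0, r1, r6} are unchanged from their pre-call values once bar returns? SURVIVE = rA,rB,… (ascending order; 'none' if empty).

SURVIVE = r1,r6

prologue: push r1 -> mem[0xb6]=0x61, sp=0xb6
prologue: push r2 -> mem[0xb5]=0xa1, sp=0xb5
prologue: push r5 -> mem[0xb4]=0x38, sp=0xb4
body[0] xor  r5, r1, r4 -> r5=0x67
body[1] mov  r0, #0x4c -> r0=0x4c
body[2] mov  r2, #0x44 -> r2=0x44
body[3] add  r4, r5, r5 -> r4=0xce
body[4] mov  r2, r0 -> r2=0x4c
body[5] xor  r7, r4, r3 -> r7=0x28
body[6] mov  r1, r2 -> r1=0x4c
epilogue: pop r5=0x38, sp=0xb5
epilogue: pop r2=0xa1, sp=0xb6
epilogue: pop r1=0x61, sp=0xb7
r0: caller-saved, written=True
r1: callee-saved, written=True
r6: callee-saved, written=False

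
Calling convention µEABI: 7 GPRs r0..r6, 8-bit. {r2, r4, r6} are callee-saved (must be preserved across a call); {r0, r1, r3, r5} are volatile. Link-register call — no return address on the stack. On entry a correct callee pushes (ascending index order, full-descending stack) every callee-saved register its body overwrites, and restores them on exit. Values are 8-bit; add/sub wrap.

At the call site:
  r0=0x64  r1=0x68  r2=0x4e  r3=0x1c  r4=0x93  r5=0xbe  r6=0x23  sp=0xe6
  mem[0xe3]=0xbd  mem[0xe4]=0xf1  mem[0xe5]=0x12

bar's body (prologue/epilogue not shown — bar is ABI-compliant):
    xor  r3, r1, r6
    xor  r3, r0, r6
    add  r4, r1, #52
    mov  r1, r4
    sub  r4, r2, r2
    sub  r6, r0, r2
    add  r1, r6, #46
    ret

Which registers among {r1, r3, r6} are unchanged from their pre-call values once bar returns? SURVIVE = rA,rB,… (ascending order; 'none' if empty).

prologue: push r4 -> mem[0xe5]=0x93, sp=0xe5
prologue: push r6 -> mem[0xe4]=0x23, sp=0xe4
body[0] xor  r3, r1, r6 -> r3=0x4b
body[1] xor  r3, r0, r6 -> r3=0x47
body[2] add  r4, r1, #52 -> r4=0x9c
body[3] mov  r1, r4 -> r1=0x9c
body[4] sub  r4, r2, r2 -> r4=0x00
body[5] sub  r6, r0, r2 -> r6=0x16
body[6] add  r1, r6, #46 -> r1=0x44
epilogue: pop r6=0x23, sp=0xe5
epilogue: pop r4=0x93, sp=0xe6
r1: caller-saved, written=True
r3: caller-saved, written=True
r6: callee-saved, written=True

SURVIVE = r6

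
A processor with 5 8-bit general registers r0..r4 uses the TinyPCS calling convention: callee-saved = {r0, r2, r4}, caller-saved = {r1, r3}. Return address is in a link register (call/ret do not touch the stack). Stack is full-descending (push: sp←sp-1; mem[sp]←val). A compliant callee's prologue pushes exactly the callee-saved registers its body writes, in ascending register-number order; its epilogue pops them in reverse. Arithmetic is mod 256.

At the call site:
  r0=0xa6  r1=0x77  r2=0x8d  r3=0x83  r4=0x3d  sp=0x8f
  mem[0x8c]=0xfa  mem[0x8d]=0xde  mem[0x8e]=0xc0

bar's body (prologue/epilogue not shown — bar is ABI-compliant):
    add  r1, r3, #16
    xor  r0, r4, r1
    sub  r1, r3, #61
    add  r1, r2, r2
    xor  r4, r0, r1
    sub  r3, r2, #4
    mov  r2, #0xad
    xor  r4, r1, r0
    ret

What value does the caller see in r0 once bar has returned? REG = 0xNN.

prologue: push r0 -> mem[0x8e]=0xa6, sp=0x8e
prologue: push r2 -> mem[0x8d]=0x8d, sp=0x8d
prologue: push r4 -> mem[0x8c]=0x3d, sp=0x8c
body[0] add  r1, r3, #16 -> r1=0x93
body[1] xor  r0, r4, r1 -> r0=0xae
body[2] sub  r1, r3, #61 -> r1=0x46
body[3] add  r1, r2, r2 -> r1=0x1a
body[4] xor  r4, r0, r1 -> r4=0xb4
body[5] sub  r3, r2, #4 -> r3=0x89
body[6] mov  r2, #0xad -> r2=0xad
body[7] xor  r4, r1, r0 -> r4=0xb4
epilogue: pop r4=0x3d, sp=0x8d
epilogue: pop r2=0x8d, sp=0x8e
epilogue: pop r0=0xa6, sp=0x8f
r0 is callee-saved -> restored

REG = 0xa6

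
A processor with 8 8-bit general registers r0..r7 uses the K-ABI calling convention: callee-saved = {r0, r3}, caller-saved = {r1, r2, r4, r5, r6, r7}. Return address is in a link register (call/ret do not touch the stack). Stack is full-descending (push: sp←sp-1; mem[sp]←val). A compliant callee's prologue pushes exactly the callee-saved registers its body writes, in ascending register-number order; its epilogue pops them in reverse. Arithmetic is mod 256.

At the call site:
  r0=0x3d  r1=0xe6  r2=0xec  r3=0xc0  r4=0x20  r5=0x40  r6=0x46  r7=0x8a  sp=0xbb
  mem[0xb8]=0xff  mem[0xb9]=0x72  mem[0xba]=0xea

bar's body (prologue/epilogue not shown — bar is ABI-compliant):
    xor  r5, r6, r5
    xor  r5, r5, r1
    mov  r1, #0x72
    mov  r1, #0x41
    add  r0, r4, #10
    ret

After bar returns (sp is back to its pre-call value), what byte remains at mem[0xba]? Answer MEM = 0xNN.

MEM = 0x3d

prologue: push r0 -> mem[0xba]=0x3d, sp=0xba
body[0] xor  r5, r6, r5 -> r5=0x06
body[1] xor  r5, r5, r1 -> r5=0xe0
body[2] mov  r1, #0x72 -> r1=0x72
body[3] mov  r1, #0x41 -> r1=0x41
body[4] add  r0, r4, #10 -> r0=0x2a
epilogue: pop r0=0x3d, sp=0xbb
prologue pushed ['r0'] at ['0xba']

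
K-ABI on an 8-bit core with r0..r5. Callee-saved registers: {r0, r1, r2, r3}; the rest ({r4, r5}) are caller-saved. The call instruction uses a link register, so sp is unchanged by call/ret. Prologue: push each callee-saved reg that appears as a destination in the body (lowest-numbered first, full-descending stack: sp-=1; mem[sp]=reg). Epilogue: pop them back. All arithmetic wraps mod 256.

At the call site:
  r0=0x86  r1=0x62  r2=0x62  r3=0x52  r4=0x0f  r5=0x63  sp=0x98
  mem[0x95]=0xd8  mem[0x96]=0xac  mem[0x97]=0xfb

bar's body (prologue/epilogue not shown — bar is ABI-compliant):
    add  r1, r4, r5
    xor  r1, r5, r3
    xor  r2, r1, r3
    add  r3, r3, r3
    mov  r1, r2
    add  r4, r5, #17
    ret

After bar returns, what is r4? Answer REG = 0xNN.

REG = 0x74

prologue: push r1 -> mem[0x97]=0x62, sp=0x97
prologue: push r2 -> mem[0x96]=0x62, sp=0x96
prologue: push r3 -> mem[0x95]=0x52, sp=0x95
body[0] add  r1, r4, r5 -> r1=0x72
body[1] xor  r1, r5, r3 -> r1=0x31
body[2] xor  r2, r1, r3 -> r2=0x63
body[3] add  r3, r3, r3 -> r3=0xa4
body[4] mov  r1, r2 -> r1=0x63
body[5] add  r4, r5, #17 -> r4=0x74
epilogue: pop r3=0x52, sp=0x96
epilogue: pop r2=0x62, sp=0x97
epilogue: pop r1=0x62, sp=0x98
r4 is caller-saved -> body value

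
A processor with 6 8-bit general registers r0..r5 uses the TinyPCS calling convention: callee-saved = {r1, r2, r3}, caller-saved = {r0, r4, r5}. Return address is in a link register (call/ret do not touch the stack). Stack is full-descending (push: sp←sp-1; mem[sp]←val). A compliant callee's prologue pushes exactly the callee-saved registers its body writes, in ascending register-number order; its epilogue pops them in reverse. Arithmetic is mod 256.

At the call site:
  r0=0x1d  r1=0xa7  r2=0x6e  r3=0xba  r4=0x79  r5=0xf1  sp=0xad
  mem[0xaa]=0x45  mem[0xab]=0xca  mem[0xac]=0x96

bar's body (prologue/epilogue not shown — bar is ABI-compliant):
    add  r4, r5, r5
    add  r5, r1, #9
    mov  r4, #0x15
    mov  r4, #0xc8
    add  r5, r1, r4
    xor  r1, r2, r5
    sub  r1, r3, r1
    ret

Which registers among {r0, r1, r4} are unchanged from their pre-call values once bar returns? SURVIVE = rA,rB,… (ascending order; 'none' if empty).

SURVIVE = r0,r1

prologue: push r1 → mem[0xac]=0xa7, sp=0xac
body[0] add  r4, r5, r5 → r4=0xe2
body[1] add  r5, r1, #9 → r5=0xb0
body[2] mov  r4, #0x15 → r4=0x15
body[3] mov  r4, #0xc8 → r4=0xc8
body[4] add  r5, r1, r4 → r5=0x6f
body[5] xor  r1, r2, r5 → r1=0x01
body[6] sub  r1, r3, r1 → r1=0xb9
epilogue: pop r1=0xa7, sp=0xad
r0: caller-saved, written=False
r1: callee-saved, written=True
r4: caller-saved, written=True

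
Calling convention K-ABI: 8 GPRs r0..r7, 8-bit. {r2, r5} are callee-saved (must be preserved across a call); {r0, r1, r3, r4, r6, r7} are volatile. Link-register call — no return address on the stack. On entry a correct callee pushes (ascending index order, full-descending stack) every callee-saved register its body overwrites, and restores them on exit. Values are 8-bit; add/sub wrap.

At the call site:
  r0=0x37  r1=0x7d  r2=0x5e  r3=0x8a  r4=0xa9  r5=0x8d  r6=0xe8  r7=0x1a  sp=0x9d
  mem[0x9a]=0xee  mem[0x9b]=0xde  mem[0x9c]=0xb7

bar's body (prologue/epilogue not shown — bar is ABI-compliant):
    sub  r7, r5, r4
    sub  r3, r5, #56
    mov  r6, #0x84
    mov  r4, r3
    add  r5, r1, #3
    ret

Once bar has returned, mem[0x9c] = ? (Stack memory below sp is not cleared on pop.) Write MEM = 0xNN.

MEM = 0x8d

prologue: push r5 → mem[0x9c]=0x8d, sp=0x9c
body[0] sub  r7, r5, r4 → r7=0xe4
body[1] sub  r3, r5, #56 → r3=0x55
body[2] mov  r6, #0x84 → r6=0x84
body[3] mov  r4, r3 → r4=0x55
body[4] add  r5, r1, #3 → r5=0x80
epilogue: pop r5=0x8d, sp=0x9d
prologue pushed ['r5'] at ['0x9c']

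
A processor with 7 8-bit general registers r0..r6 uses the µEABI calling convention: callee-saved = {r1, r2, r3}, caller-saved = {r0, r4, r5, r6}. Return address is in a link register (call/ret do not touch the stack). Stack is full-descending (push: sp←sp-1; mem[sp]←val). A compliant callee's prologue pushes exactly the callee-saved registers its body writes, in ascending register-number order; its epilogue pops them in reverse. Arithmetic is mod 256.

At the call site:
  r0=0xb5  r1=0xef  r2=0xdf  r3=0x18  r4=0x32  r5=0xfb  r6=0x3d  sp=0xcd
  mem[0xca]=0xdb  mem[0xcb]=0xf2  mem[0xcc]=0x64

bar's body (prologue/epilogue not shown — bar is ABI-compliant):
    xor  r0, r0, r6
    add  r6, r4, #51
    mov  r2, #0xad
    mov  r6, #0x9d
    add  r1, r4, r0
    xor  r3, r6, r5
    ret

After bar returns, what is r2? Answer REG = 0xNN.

prologue: push r1 → mem[0xcc]=0xef, sp=0xcc
prologue: push r2 → mem[0xcb]=0xdf, sp=0xcb
prologue: push r3 → mem[0xca]=0x18, sp=0xca
body[0] xor  r0, r0, r6 → r0=0x88
body[1] add  r6, r4, #51 → r6=0x65
body[2] mov  r2, #0xad → r2=0xad
body[3] mov  r6, #0x9d → r6=0x9d
body[4] add  r1, r4, r0 → r1=0xba
body[5] xor  r3, r6, r5 → r3=0x66
epilogue: pop r3=0x18, sp=0xcb
epilogue: pop r2=0xdf, sp=0xcc
epilogue: pop r1=0xef, sp=0xcd
r2 is callee-saved → restored

REG = 0xdf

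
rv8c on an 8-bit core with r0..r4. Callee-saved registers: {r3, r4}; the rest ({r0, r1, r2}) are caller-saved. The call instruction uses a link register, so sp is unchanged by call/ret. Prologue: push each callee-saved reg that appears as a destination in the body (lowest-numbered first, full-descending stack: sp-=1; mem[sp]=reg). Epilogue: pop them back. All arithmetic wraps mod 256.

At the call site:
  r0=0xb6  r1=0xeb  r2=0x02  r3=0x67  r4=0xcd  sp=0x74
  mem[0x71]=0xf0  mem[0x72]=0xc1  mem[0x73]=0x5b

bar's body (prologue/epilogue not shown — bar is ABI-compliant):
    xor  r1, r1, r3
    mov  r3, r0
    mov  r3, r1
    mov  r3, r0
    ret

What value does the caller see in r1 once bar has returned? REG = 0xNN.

prologue: push r3 → mem[0x73]=0x67, sp=0x73
body[0] xor  r1, r1, r3 → r1=0x8c
body[1] mov  r3, r0 → r3=0xb6
body[2] mov  r3, r1 → r3=0x8c
body[3] mov  r3, r0 → r3=0xb6
epilogue: pop r3=0x67, sp=0x74
r1 is caller-saved → body value

REG = 0x8c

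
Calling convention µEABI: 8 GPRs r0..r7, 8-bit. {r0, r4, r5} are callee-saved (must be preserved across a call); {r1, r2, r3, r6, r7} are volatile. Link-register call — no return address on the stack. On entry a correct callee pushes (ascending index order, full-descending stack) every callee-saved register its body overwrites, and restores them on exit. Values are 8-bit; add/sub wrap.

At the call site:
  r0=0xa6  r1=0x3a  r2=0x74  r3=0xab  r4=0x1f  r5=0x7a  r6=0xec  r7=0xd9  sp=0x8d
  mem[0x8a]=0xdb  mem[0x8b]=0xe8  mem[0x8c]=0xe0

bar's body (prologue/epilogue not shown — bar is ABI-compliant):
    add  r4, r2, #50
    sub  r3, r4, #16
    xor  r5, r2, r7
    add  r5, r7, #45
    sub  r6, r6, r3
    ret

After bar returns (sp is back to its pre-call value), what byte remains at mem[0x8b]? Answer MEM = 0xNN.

MEM = 0x7a

prologue: push r4 -> mem[0x8c]=0x1f, sp=0x8c
prologue: push r5 -> mem[0x8b]=0x7a, sp=0x8b
body[0] add  r4, r2, #50 -> r4=0xa6
body[1] sub  r3, r4, #16 -> r3=0x96
body[2] xor  r5, r2, r7 -> r5=0xad
body[3] add  r5, r7, #45 -> r5=0x06
body[4] sub  r6, r6, r3 -> r6=0x56
epilogue: pop r5=0x7a, sp=0x8c
epilogue: pop r4=0x1f, sp=0x8d
prologue pushed ['r4', 'r5'] at ['0x8c', '0x8b']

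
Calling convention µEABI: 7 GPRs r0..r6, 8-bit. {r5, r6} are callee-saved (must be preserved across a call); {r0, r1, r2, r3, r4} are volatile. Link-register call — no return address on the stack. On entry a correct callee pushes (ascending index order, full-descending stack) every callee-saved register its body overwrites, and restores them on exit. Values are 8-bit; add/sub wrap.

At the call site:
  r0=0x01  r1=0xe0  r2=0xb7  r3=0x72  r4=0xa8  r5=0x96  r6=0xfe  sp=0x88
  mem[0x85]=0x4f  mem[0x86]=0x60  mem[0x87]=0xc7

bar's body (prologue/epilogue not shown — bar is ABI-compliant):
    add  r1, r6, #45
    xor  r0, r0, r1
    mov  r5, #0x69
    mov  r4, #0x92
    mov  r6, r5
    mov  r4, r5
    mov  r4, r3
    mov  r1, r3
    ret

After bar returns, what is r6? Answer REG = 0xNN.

prologue: push r5 -> mem[0x87]=0x96, sp=0x87
prologue: push r6 -> mem[0x86]=0xfe, sp=0x86
body[0] add  r1, r6, #45 -> r1=0x2b
body[1] xor  r0, r0, r1 -> r0=0x2a
body[2] mov  r5, #0x69 -> r5=0x69
body[3] mov  r4, #0x92 -> r4=0x92
body[4] mov  r6, r5 -> r6=0x69
body[5] mov  r4, r5 -> r4=0x69
body[6] mov  r4, r3 -> r4=0x72
body[7] mov  r1, r3 -> r1=0x72
epilogue: pop r6=0xfe, sp=0x87
epilogue: pop r5=0x96, sp=0x88
r6 is callee-saved -> restored

REG = 0xfe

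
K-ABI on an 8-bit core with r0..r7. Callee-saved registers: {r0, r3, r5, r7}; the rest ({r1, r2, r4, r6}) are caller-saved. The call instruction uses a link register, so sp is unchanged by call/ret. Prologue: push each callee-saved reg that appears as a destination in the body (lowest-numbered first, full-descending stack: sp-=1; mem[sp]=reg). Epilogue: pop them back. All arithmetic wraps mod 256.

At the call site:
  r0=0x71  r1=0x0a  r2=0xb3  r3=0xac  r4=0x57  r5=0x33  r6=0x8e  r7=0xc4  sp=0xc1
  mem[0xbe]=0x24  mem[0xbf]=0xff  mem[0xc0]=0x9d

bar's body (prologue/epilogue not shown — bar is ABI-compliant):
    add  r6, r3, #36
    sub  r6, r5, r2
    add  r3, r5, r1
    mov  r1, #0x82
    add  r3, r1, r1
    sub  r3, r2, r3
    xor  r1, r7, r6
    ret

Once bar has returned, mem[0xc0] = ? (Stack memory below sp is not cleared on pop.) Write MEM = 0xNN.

MEM = 0xac

prologue: push r3 -> mem[0xc0]=0xac, sp=0xc0
body[0] add  r6, r3, #36 -> r6=0xd0
body[1] sub  r6, r5, r2 -> r6=0x80
body[2] add  r3, r5, r1 -> r3=0x3d
body[3] mov  r1, #0x82 -> r1=0x82
body[4] add  r3, r1, r1 -> r3=0x04
body[5] sub  r3, r2, r3 -> r3=0xaf
body[6] xor  r1, r7, r6 -> r1=0x44
epilogue: pop r3=0xac, sp=0xc1
prologue pushed ['r3'] at ['0xc0']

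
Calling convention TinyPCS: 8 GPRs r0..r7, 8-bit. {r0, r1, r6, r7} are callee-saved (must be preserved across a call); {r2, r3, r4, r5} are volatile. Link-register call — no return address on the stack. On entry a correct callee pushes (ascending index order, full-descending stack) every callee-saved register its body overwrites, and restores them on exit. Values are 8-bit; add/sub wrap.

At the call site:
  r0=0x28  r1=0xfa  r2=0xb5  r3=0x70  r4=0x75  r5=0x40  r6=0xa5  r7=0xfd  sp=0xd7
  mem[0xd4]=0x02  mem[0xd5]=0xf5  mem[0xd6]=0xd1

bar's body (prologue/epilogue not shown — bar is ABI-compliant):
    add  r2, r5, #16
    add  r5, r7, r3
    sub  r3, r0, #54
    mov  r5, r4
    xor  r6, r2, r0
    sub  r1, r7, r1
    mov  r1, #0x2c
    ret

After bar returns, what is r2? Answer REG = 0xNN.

prologue: push r1 → mem[0xd6]=0xfa, sp=0xd6
prologue: push r6 → mem[0xd5]=0xa5, sp=0xd5
body[0] add  r2, r5, #16 → r2=0x50
body[1] add  r5, r7, r3 → r5=0x6d
body[2] sub  r3, r0, #54 → r3=0xf2
body[3] mov  r5, r4 → r5=0x75
body[4] xor  r6, r2, r0 → r6=0x78
body[5] sub  r1, r7, r1 → r1=0x03
body[6] mov  r1, #0x2c → r1=0x2c
epilogue: pop r6=0xa5, sp=0xd6
epilogue: pop r1=0xfa, sp=0xd7
r2 is caller-saved → body value

REG = 0x50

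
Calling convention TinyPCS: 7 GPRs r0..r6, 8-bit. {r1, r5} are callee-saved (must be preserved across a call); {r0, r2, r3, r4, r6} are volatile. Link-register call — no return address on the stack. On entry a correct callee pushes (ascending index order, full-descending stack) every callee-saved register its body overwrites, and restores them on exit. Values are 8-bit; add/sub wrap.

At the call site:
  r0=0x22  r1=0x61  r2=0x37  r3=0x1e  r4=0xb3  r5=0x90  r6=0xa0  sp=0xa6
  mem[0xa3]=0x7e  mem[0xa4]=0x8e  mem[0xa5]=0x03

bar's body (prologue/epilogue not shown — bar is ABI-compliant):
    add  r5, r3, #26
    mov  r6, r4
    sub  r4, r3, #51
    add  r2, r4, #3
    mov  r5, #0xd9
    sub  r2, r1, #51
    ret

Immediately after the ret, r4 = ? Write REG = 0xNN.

prologue: push r5 → mem[0xa5]=0x90, sp=0xa5
body[0] add  r5, r3, #26 → r5=0x38
body[1] mov  r6, r4 → r6=0xb3
body[2] sub  r4, r3, #51 → r4=0xeb
body[3] add  r2, r4, #3 → r2=0xee
body[4] mov  r5, #0xd9 → r5=0xd9
body[5] sub  r2, r1, #51 → r2=0x2e
epilogue: pop r5=0x90, sp=0xa6
r4 is caller-saved → body value

REG = 0xeb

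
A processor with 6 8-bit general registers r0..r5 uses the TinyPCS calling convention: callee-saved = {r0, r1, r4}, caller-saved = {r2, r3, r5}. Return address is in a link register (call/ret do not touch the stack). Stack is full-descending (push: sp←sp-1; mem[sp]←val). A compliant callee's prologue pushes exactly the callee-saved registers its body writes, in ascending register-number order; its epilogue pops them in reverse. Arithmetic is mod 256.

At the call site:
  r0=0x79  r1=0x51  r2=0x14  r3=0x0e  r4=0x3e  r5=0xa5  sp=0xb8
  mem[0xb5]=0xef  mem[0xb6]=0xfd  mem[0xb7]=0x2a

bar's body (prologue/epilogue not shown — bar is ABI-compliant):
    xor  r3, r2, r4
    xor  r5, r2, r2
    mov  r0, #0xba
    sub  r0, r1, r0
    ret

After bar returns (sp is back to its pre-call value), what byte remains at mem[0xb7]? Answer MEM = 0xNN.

MEM = 0x79

prologue: push r0 -> mem[0xb7]=0x79, sp=0xb7
body[0] xor  r3, r2, r4 -> r3=0x2a
body[1] xor  r5, r2, r2 -> r5=0x00
body[2] mov  r0, #0xba -> r0=0xba
body[3] sub  r0, r1, r0 -> r0=0x97
epilogue: pop r0=0x79, sp=0xb8
prologue pushed ['r0'] at ['0xb7']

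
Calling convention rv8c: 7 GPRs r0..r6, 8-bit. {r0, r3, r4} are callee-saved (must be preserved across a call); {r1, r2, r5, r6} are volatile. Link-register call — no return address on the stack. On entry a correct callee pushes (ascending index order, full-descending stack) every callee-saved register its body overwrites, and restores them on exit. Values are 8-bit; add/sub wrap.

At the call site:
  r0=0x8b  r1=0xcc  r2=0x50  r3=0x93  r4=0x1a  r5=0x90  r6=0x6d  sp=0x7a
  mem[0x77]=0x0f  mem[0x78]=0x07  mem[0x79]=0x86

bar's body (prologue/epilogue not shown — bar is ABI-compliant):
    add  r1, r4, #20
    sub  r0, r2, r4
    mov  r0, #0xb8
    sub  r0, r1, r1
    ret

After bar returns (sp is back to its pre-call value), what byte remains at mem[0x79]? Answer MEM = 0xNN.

prologue: push r0 -> mem[0x79]=0x8b, sp=0x79
body[0] add  r1, r4, #20 -> r1=0x2e
body[1] sub  r0, r2, r4 -> r0=0x36
body[2] mov  r0, #0xb8 -> r0=0xb8
body[3] sub  r0, r1, r1 -> r0=0x00
epilogue: pop r0=0x8b, sp=0x7a
prologue pushed ['r0'] at ['0x79']

MEM = 0x8b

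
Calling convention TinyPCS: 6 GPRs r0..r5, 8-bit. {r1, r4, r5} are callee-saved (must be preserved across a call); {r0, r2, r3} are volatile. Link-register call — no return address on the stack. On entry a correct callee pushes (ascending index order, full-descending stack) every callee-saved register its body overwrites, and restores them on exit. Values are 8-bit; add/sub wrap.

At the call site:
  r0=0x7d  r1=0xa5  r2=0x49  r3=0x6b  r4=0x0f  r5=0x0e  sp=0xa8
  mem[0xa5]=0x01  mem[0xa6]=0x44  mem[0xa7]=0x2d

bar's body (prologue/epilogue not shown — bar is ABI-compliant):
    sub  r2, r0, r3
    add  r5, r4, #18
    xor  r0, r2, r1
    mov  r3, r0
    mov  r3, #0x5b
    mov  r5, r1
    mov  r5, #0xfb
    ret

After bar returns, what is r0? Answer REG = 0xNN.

REG = 0xb7

prologue: push r5 -> mem[0xa7]=0x0e, sp=0xa7
body[0] sub  r2, r0, r3 -> r2=0x12
body[1] add  r5, r4, #18 -> r5=0x21
body[2] xor  r0, r2, r1 -> r0=0xb7
body[3] mov  r3, r0 -> r3=0xb7
body[4] mov  r3, #0x5b -> r3=0x5b
body[5] mov  r5, r1 -> r5=0xa5
body[6] mov  r5, #0xfb -> r5=0xfb
epilogue: pop r5=0x0e, sp=0xa8
r0 is caller-saved -> body value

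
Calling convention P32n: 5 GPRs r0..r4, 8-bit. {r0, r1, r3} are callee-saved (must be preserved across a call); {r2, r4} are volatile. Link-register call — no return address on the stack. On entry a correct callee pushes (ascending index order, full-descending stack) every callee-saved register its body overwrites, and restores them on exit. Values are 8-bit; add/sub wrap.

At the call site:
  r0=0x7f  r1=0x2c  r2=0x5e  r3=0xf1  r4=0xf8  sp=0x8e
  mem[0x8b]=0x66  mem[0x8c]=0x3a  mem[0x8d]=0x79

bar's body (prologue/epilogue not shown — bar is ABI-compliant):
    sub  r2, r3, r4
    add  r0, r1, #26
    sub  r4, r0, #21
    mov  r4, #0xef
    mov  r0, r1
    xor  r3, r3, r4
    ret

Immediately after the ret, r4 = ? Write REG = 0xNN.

prologue: push r0 -> mem[0x8d]=0x7f, sp=0x8d
prologue: push r3 -> mem[0x8c]=0xf1, sp=0x8c
body[0] sub  r2, r3, r4 -> r2=0xf9
body[1] add  r0, r1, #26 -> r0=0x46
body[2] sub  r4, r0, #21 -> r4=0x31
body[3] mov  r4, #0xef -> r4=0xef
body[4] mov  r0, r1 -> r0=0x2c
body[5] xor  r3, r3, r4 -> r3=0x1e
epilogue: pop r3=0xf1, sp=0x8d
epilogue: pop r0=0x7f, sp=0x8e
r4 is caller-saved -> body value

REG = 0xef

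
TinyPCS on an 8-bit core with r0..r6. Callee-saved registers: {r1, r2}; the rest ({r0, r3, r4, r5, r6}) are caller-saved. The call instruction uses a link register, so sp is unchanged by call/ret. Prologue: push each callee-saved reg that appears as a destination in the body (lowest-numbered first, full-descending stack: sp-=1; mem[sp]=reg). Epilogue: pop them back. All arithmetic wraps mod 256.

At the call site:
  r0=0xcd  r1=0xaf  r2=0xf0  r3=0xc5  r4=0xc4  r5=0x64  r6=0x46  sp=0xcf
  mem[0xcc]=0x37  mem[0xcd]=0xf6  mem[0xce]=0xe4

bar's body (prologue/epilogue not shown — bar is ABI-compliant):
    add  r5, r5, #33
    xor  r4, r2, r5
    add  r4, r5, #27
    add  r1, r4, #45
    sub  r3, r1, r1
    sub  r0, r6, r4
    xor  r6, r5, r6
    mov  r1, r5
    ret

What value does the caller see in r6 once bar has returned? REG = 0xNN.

REG = 0xc3

prologue: push r1 -> mem[0xce]=0xaf, sp=0xce
body[0] add  r5, r5, #33 -> r5=0x85
body[1] xor  r4, r2, r5 -> r4=0x75
body[2] add  r4, r5, #27 -> r4=0xa0
body[3] add  r1, r4, #45 -> r1=0xcd
body[4] sub  r3, r1, r1 -> r3=0x00
body[5] sub  r0, r6, r4 -> r0=0xa6
body[6] xor  r6, r5, r6 -> r6=0xc3
body[7] mov  r1, r5 -> r1=0x85
epilogue: pop r1=0xaf, sp=0xcf
r6 is caller-saved -> body value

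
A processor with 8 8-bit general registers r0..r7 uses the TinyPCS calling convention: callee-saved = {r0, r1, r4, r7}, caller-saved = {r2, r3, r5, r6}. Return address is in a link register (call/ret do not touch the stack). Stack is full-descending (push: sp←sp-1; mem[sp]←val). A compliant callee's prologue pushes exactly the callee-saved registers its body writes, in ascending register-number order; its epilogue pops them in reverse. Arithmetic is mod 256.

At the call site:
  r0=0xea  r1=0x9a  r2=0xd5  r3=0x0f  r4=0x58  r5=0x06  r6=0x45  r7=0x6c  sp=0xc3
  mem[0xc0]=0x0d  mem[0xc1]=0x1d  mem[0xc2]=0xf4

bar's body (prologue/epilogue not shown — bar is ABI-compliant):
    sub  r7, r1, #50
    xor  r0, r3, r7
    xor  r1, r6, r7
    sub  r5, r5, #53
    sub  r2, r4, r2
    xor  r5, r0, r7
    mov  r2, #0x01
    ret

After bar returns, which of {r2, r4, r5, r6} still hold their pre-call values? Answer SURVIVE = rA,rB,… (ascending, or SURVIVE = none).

prologue: push r0 -> mem[0xc2]=0xea, sp=0xc2
prologue: push r1 -> mem[0xc1]=0x9a, sp=0xc1
prologue: push r7 -> mem[0xc0]=0x6c, sp=0xc0
body[0] sub  r7, r1, #50 -> r7=0x68
body[1] xor  r0, r3, r7 -> r0=0x67
body[2] xor  r1, r6, r7 -> r1=0x2d
body[3] sub  r5, r5, #53 -> r5=0xd1
body[4] sub  r2, r4, r2 -> r2=0x83
body[5] xor  r5, r0, r7 -> r5=0x0f
body[6] mov  r2, #0x01 -> r2=0x01
epilogue: pop r7=0x6c, sp=0xc1
epilogue: pop r1=0x9a, sp=0xc2
epilogue: pop r0=0xea, sp=0xc3
r2: caller-saved, written=True
r4: callee-saved, written=False
r5: caller-saved, written=True
r6: caller-saved, written=False

SURVIVE = r4,r6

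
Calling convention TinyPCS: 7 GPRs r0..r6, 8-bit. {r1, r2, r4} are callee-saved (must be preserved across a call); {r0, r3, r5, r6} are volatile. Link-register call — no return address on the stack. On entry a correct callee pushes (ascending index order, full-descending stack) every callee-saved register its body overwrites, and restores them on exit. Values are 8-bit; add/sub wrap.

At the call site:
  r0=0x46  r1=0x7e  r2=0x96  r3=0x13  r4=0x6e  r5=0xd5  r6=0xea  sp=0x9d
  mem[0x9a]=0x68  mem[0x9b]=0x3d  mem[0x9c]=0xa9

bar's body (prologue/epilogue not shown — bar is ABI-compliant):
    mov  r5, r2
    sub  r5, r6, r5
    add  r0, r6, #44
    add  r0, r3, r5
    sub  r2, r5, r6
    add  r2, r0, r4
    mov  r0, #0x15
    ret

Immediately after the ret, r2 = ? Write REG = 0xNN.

REG = 0x96

prologue: push r2 → mem[0x9c]=0x96, sp=0x9c
body[0] mov  r5, r2 → r5=0x96
body[1] sub  r5, r6, r5 → r5=0x54
body[2] add  r0, r6, #44 → r0=0x16
body[3] add  r0, r3, r5 → r0=0x67
body[4] sub  r2, r5, r6 → r2=0x6a
body[5] add  r2, r0, r4 → r2=0xd5
body[6] mov  r0, #0x15 → r0=0x15
epilogue: pop r2=0x96, sp=0x9d
r2 is callee-saved → restored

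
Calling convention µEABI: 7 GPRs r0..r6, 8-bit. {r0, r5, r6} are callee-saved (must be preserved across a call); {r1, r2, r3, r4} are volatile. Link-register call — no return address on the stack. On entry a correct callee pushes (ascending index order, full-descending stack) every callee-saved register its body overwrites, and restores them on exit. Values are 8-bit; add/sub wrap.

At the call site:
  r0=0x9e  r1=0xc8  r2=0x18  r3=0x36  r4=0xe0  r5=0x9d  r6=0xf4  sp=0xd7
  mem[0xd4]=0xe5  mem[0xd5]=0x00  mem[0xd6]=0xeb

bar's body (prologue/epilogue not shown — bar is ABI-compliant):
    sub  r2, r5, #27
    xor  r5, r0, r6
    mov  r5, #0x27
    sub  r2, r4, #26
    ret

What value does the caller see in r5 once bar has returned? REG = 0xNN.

prologue: push r5 → mem[0xd6]=0x9d, sp=0xd6
body[0] sub  r2, r5, #27 → r2=0x82
body[1] xor  r5, r0, r6 → r5=0x6a
body[2] mov  r5, #0x27 → r5=0x27
body[3] sub  r2, r4, #26 → r2=0xc6
epilogue: pop r5=0x9d, sp=0xd7
r5 is callee-saved → restored

REG = 0x9d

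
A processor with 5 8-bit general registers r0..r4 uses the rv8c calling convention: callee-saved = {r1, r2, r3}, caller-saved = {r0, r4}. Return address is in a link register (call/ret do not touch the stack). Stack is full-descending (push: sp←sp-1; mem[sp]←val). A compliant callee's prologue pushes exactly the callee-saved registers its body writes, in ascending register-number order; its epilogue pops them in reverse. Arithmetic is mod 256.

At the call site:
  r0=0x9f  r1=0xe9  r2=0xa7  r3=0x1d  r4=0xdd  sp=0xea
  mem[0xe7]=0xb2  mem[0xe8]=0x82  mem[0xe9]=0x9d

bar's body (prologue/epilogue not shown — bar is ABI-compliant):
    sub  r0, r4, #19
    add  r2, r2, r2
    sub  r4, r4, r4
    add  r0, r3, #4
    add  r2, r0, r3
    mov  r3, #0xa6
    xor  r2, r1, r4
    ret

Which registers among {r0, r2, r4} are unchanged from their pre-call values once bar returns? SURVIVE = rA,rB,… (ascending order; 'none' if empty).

prologue: push r2 → mem[0xe9]=0xa7, sp=0xe9
prologue: push r3 → mem[0xe8]=0x1d, sp=0xe8
body[0] sub  r0, r4, #19 → r0=0xca
body[1] add  r2, r2, r2 → r2=0x4e
body[2] sub  r4, r4, r4 → r4=0x00
body[3] add  r0, r3, #4 → r0=0x21
body[4] add  r2, r0, r3 → r2=0x3e
body[5] mov  r3, #0xa6 → r3=0xa6
body[6] xor  r2, r1, r4 → r2=0xe9
epilogue: pop r3=0x1d, sp=0xe9
epilogue: pop r2=0xa7, sp=0xea
r0: caller-saved, written=True
r2: callee-saved, written=True
r4: caller-saved, written=True

SURVIVE = r2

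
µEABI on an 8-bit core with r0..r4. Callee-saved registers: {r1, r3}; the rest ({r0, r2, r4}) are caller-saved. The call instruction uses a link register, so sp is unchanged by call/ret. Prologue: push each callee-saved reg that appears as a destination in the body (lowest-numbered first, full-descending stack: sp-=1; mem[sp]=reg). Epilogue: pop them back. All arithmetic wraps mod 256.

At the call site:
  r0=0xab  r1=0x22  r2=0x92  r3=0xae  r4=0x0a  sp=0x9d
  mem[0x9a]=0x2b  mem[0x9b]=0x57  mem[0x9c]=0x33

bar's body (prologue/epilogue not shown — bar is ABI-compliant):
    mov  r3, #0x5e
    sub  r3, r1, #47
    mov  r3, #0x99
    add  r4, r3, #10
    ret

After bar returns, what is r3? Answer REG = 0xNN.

prologue: push r3 → mem[0x9c]=0xae, sp=0x9c
body[0] mov  r3, #0x5e → r3=0x5e
body[1] sub  r3, r1, #47 → r3=0xf3
body[2] mov  r3, #0x99 → r3=0x99
body[3] add  r4, r3, #10 → r4=0xa3
epilogue: pop r3=0xae, sp=0x9d
r3 is callee-saved → restored

REG = 0xae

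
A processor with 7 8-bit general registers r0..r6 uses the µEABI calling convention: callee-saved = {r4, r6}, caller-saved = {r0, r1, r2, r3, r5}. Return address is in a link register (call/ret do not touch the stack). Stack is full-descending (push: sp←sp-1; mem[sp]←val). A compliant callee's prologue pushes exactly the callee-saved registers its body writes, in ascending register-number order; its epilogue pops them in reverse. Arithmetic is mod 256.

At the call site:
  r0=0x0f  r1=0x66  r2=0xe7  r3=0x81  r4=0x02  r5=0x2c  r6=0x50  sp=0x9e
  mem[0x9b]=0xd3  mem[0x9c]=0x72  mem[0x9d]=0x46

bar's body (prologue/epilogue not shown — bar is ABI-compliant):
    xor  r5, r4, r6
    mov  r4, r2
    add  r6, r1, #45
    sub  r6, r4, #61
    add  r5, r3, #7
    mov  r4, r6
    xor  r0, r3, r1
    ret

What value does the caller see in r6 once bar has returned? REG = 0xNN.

prologue: push r4 -> mem[0x9d]=0x02, sp=0x9d
prologue: push r6 -> mem[0x9c]=0x50, sp=0x9c
body[0] xor  r5, r4, r6 -> r5=0x52
body[1] mov  r4, r2 -> r4=0xe7
body[2] add  r6, r1, #45 -> r6=0x93
body[3] sub  r6, r4, #61 -> r6=0xaa
body[4] add  r5, r3, #7 -> r5=0x88
body[5] mov  r4, r6 -> r4=0xaa
body[6] xor  r0, r3, r1 -> r0=0xe7
epilogue: pop r6=0x50, sp=0x9d
epilogue: pop r4=0x02, sp=0x9e
r6 is callee-saved -> restored

REG = 0x50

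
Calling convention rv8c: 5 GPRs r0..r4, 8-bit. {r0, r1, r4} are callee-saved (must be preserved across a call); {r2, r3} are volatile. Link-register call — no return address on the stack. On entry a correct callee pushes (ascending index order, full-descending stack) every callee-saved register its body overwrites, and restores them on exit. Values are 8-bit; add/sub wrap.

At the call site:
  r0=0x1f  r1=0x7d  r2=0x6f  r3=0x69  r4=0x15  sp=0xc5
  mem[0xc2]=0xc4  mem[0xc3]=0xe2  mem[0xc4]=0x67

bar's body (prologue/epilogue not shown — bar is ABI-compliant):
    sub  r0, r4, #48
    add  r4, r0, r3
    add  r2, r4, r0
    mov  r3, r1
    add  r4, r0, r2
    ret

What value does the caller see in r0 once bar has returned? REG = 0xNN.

prologue: push r0 -> mem[0xc4]=0x1f, sp=0xc4
prologue: push r4 -> mem[0xc3]=0x15, sp=0xc3
body[0] sub  r0, r4, #48 -> r0=0xe5
body[1] add  r4, r0, r3 -> r4=0x4e
body[2] add  r2, r4, r0 -> r2=0x33
body[3] mov  r3, r1 -> r3=0x7d
body[4] add  r4, r0, r2 -> r4=0x18
epilogue: pop r4=0x15, sp=0xc4
epilogue: pop r0=0x1f, sp=0xc5
r0 is callee-saved -> restored

REG = 0x1f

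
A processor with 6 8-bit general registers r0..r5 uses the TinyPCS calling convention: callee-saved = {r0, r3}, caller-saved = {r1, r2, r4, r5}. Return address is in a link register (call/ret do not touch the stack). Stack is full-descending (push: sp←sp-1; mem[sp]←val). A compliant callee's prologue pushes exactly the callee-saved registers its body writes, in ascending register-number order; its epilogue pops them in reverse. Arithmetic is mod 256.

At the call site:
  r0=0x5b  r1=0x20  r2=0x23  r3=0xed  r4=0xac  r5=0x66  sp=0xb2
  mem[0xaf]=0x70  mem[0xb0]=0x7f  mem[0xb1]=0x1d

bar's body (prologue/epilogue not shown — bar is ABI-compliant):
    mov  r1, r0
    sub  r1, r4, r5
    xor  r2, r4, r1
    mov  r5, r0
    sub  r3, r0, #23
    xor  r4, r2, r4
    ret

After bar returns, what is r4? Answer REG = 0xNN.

prologue: push r3 -> mem[0xb1]=0xed, sp=0xb1
body[0] mov  r1, r0 -> r1=0x5b
body[1] sub  r1, r4, r5 -> r1=0x46
body[2] xor  r2, r4, r1 -> r2=0xea
body[3] mov  r5, r0 -> r5=0x5b
body[4] sub  r3, r0, #23 -> r3=0x44
body[5] xor  r4, r2, r4 -> r4=0x46
epilogue: pop r3=0xed, sp=0xb2
r4 is caller-saved -> body value

REG = 0x46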